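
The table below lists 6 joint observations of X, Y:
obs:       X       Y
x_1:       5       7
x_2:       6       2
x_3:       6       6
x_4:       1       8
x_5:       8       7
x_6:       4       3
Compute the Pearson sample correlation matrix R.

Step 1 — column means:
  mean(X) = (5 + 6 + 6 + 1 + 8 + 4) / 6 = 30/6 = 5
  mean(Y) = (7 + 2 + 6 + 8 + 7 + 3) / 6 = 33/6 = 5.5

Step 2 — sample variances and covariances s[i,j] = (1/(n-1)) · Σ_k (x_{k,i} - mean_i) · (x_{k,j} - mean_j), with n-1 = 5:
  s[X,X] = ((0)·(0) + (1)·(1) + (1)·(1) + (-4)·(-4) + (3)·(3) + (-1)·(-1)) / 5 = 28/5 = 5.6
  s[X,Y] = ((0)·(1.5) + (1)·(-3.5) + (1)·(0.5) + (-4)·(2.5) + (3)·(1.5) + (-1)·(-2.5)) / 5 = -6/5 = -1.2
  s[Y,Y] = ((1.5)·(1.5) + (-3.5)·(-3.5) + (0.5)·(0.5) + (2.5)·(2.5) + (1.5)·(1.5) + (-2.5)·(-2.5)) / 5 = 29.5/5 = 5.9
  Sample standard deviations s_i = √(s[i,i]):
  s(X) = √(5.6) = 2.3664
  s(Y) = √(5.9) = 2.429

Step 3 — r_{ij} = s_{ij} / (s_i · s_j):
  r[X,X] = 1 (diagonal).
  r[X,Y] = -1.2 / (2.3664 · 2.429) = -1.2 / 5.748 = -0.2088
  r[Y,Y] = 1 (diagonal).

R is symmetric with unit diagonal. Assembling:

R = [[1, -0.2088],
 [-0.2088, 1]]


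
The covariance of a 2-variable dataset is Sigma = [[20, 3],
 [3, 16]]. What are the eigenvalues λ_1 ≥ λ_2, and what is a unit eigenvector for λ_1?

Step 1 — characteristic polynomial of 2×2 Sigma:
  det(Sigma - λI) = λ² - trace · λ + det = 0.
  trace = 20 + 16 = 36, det = 20·16 - (3)² = 311.
Step 2 — discriminant:
  Δ = trace² - 4·det = 1296 - 1244 = 52.
Step 3 — eigenvalues:
  λ = (trace ± √Δ)/2 = (36 ± 7.2111)/2,
  λ_1 = 21.6056,  λ_2 = 14.3944.

Step 4 — unit eigenvector for λ_1: solve (Sigma - λ_1 I)v = 0. First row:
  (20 - 21.6056)·v_x + (3)·v_y = 0, i.e. (-1.6056)·v_x + (3)·v_y = 0,
  so v ∝ (b, λ_1 - a) = (3, 1.6056) = u.
  ||u|| = √((3)² + (1.6056)²) = √(11.5778) ≈ 3.4026,
  v_1 = u/||u|| ≈ (0.8817, 0.4719) (||v_1|| = 1).

λ_1 = 21.6056,  λ_2 = 14.3944;  v_1 ≈ (0.8817, 0.4719)


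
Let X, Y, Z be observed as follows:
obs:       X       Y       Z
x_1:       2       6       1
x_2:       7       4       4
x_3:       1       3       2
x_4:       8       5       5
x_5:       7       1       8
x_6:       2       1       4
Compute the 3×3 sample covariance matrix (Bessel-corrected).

Step 1 — column means:
  mean(X) = (2 + 7 + 1 + 8 + 7 + 2) / 6 = 27/6 = 4.5
  mean(Y) = (6 + 4 + 3 + 5 + 1 + 1) / 6 = 20/6 = 3.3333
  mean(Z) = (1 + 4 + 2 + 5 + 8 + 4) / 6 = 24/6 = 4

Step 2 — sample covariance S[i,j] = (1/(n-1)) · Σ_k (x_{k,i} - mean_i) · (x_{k,j} - mean_j), with n-1 = 5.
  S[X,X] = ((-2.5)·(-2.5) + (2.5)·(2.5) + (-3.5)·(-3.5) + (3.5)·(3.5) + (2.5)·(2.5) + (-2.5)·(-2.5)) / 5 = 49.5/5 = 9.9
  S[X,Y] = ((-2.5)·(2.6667) + (2.5)·(0.6667) + (-3.5)·(-0.3333) + (3.5)·(1.6667) + (2.5)·(-2.3333) + (-2.5)·(-2.3333)) / 5 = 2/5 = 0.4
  S[X,Z] = ((-2.5)·(-3) + (2.5)·(0) + (-3.5)·(-2) + (3.5)·(1) + (2.5)·(4) + (-2.5)·(0)) / 5 = 28/5 = 5.6
  S[Y,Y] = ((2.6667)·(2.6667) + (0.6667)·(0.6667) + (-0.3333)·(-0.3333) + (1.6667)·(1.6667) + (-2.3333)·(-2.3333) + (-2.3333)·(-2.3333)) / 5 = 21.3333/5 = 4.2667
  S[Y,Z] = ((2.6667)·(-3) + (0.6667)·(0) + (-0.3333)·(-2) + (1.6667)·(1) + (-2.3333)·(4) + (-2.3333)·(0)) / 5 = -15/5 = -3
  S[Z,Z] = ((-3)·(-3) + (0)·(0) + (-2)·(-2) + (1)·(1) + (4)·(4) + (0)·(0)) / 5 = 30/5 = 6

S is symmetric (S[j,i] = S[i,j]). Assembling:

S = [[9.9, 0.4, 5.6],
 [0.4, 4.2667, -3],
 [5.6, -3, 6]]


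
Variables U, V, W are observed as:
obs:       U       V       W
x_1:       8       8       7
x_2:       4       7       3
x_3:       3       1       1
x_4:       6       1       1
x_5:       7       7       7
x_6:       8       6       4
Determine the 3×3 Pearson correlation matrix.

Step 1 — column means:
  mean(U) = (8 + 4 + 3 + 6 + 7 + 8) / 6 = 36/6 = 6
  mean(V) = (8 + 7 + 1 + 1 + 7 + 6) / 6 = 30/6 = 5
  mean(W) = (7 + 3 + 1 + 1 + 7 + 4) / 6 = 23/6 = 3.8333

Step 2 — sample variances and covariances s[i,j] = (1/(n-1)) · Σ_k (x_{k,i} - mean_i) · (x_{k,j} - mean_j), with n-1 = 5:
  s[U,U] = ((2)·(2) + (-2)·(-2) + (-3)·(-3) + (0)·(0) + (1)·(1) + (2)·(2)) / 5 = 22/5 = 4.4
  s[U,V] = ((2)·(3) + (-2)·(2) + (-3)·(-4) + (0)·(-4) + (1)·(2) + (2)·(1)) / 5 = 18/5 = 3.6
  s[U,W] = ((2)·(3.1667) + (-2)·(-0.8333) + (-3)·(-2.8333) + (0)·(-2.8333) + (1)·(3.1667) + (2)·(0.1667)) / 5 = 20/5 = 4
  s[V,V] = ((3)·(3) + (2)·(2) + (-4)·(-4) + (-4)·(-4) + (2)·(2) + (1)·(1)) / 5 = 50/5 = 10
  s[V,W] = ((3)·(3.1667) + (2)·(-0.8333) + (-4)·(-2.8333) + (-4)·(-2.8333) + (2)·(3.1667) + (1)·(0.1667)) / 5 = 37/5 = 7.4
  s[W,W] = ((3.1667)·(3.1667) + (-0.8333)·(-0.8333) + (-2.8333)·(-2.8333) + (-2.8333)·(-2.8333) + (3.1667)·(3.1667) + (0.1667)·(0.1667)) / 5 = 36.8333/5 = 7.3667
  Sample standard deviations s_i = √(s[i,i]):
  s(U) = √(4.4) = 2.0976
  s(V) = √(10) = 3.1623
  s(W) = √(7.3667) = 2.7142

Step 3 — r_{ij} = s_{ij} / (s_i · s_j):
  r[U,U] = 1 (diagonal).
  r[U,V] = 3.6 / (2.0976 · 3.1623) = 3.6 / 6.6332 = 0.5427
  r[U,W] = 4 / (2.0976 · 2.7142) = 4 / 5.6933 = 0.7026
  r[V,V] = 1 (diagonal).
  r[V,W] = 7.4 / (3.1623 · 2.7142) = 7.4 / 8.5829 = 0.8622
  r[W,W] = 1 (diagonal).

R is symmetric with unit diagonal. Assembling:

R = [[1, 0.5427, 0.7026],
 [0.5427, 1, 0.8622],
 [0.7026, 0.8622, 1]]


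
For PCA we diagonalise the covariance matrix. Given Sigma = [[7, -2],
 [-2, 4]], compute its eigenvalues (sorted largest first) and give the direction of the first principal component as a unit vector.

Step 1 — characteristic polynomial of 2×2 Sigma:
  det(Sigma - λI) = λ² - trace · λ + det = 0.
  trace = 7 + 4 = 11, det = 7·4 - (-2)² = 24.
Step 2 — discriminant:
  Δ = trace² - 4·det = 121 - 96 = 25.
Step 3 — eigenvalues:
  λ = (trace ± √Δ)/2 = (11 ± 5)/2,
  λ_1 = 8,  λ_2 = 3.

Step 4 — unit eigenvector for λ_1: solve (Sigma - λ_1 I)v = 0. First row:
  (7 - 8)·v_x + (-2)·v_y = 0, i.e. (-1)·v_x + (-2)·v_y = 0,
  so v ∝ (b, λ_1 - a) = (-2, 1); multiply by -1 so the first entry is positive: u = (2, -1).
  ||u|| = √((2)² + (-1)²) = √(5) ≈ 2.2361,
  v_1 = u/||u|| ≈ (0.8944, -0.4472) (||v_1|| = 1).

λ_1 = 8,  λ_2 = 3;  v_1 ≈ (0.8944, -0.4472)


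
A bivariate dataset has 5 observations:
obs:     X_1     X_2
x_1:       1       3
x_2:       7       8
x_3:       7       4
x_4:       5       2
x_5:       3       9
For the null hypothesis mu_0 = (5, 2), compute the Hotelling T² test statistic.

Step 1 — sample mean vector:
  mean(X_1) = (1 + 7 + 7 + 5 + 3) / 5 = 23/5 = 4.6
  mean(X_2) = (3 + 8 + 4 + 2 + 9) / 5 = 26/5 = 5.2
  x̄ = (4.6, 5.2),  deviation x̄ - mu_0 = (4.6, 5.2) - (5, 2) = (-0.4, 3.2).

Step 2 — sample covariance matrix, S[i,j] = (1/(n-1)) · Σ_k (x_{k,i} - mean_i) · (x_{k,j} - mean_j), divisor n-1 = 4:
  S[X_1,X_1] = ((-3.6)·(-3.6) + (2.4)·(2.4) + (2.4)·(2.4) + (0.4)·(0.4) + (-1.6)·(-1.6)) / 4 = 27.2/4 = 6.8
  S[X_1,X_2] = ((-3.6)·(-2.2) + (2.4)·(2.8) + (2.4)·(-1.2) + (0.4)·(-3.2) + (-1.6)·(3.8)) / 4 = 4.4/4 = 1.1
  S[X_2,X_2] = ((-2.2)·(-2.2) + (2.8)·(2.8) + (-1.2)·(-1.2) + (-3.2)·(-3.2) + (3.8)·(3.8)) / 4 = 38.8/4 = 9.7
  S = [[6.8, 1.1],
 [1.1, 9.7]].

Step 3 — invert S. det(S) = 6.8·9.7 - (1.1)² = 64.75.
  S^{-1} = (1/det) · [[d, -b], [-b, a]] = [[0.1498, -0.017],
 [-0.017, 0.105]].

Step 4 — quadratic form (x̄ - mu_0)^T · S^{-1} · (x̄ - mu_0):
  S^{-1} · (x̄ - mu_0) = (-0.1143, 0.3429),
  (x̄ - mu_0)^T · [...] = (-0.4)·(-0.1143) + (3.2)·(0.3429) = 1.1429.

Step 5 — scale by n: T² = 5 · 1.1429 = 5.7143.

T² ≈ 5.7143


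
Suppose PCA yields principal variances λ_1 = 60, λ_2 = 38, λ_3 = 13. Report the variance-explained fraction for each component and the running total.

Step 1 — total variance = trace(Sigma) = Σ λ_i = 60 + 38 + 13 = 111.

Step 2 — fraction explained by component i = λ_i / Σ λ:
  PC1: 60/111 = 0.5405
  PC2: 38/111 = 0.3423
  PC3: 13/111 = 0.1171

Step 3 — cumulative fraction after k components = (λ_1 + ... + λ_k) / Σ λ:
  k = 1: 60/111 = 0.5405
  k = 2: (60 + 38)/111 = 98/111 = 0.8829
  k = 3: (60 + 38 + 13)/111 = 111/111 = 1

Summary (fraction, with percent):

explained: PC1 0.5405 (54.05%), PC2 0.3423 (34.23%), PC3 0.1171 (11.71%);  cumulative: 0.5405, 0.8829, 1


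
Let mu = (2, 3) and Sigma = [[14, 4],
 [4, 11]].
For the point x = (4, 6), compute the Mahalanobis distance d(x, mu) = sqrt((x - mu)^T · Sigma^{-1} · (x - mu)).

Step 1 — centre the observation: (x - mu) = (2, 3).

Step 2 — invert Sigma. det(Sigma) = 14·11 - (4)² = 138.
  Sigma^{-1} = (1/det) · [[d, -b], [-b, a]] = [[0.0797, -0.029],
 [-0.029, 0.1014]].

Step 3 — form the quadratic (x - mu)^T · Sigma^{-1} · (x - mu):
  Sigma^{-1} · (x - mu) = (0.0725, 0.2464).
  (x - mu)^T · [Sigma^{-1} · (x - mu)] = (2)·(0.0725) + (3)·(0.2464) = 0.8841.

Step 4 — take square root: d = √(0.8841) ≈ 0.9402.

d(x, mu) = √(0.8841) ≈ 0.9402


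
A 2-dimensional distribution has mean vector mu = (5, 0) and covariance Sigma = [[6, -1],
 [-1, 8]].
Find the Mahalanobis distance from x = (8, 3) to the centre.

Step 1 — centre the observation: (x - mu) = (3, 3).

Step 2 — invert Sigma. det(Sigma) = 6·8 - (-1)² = 47.
  Sigma^{-1} = (1/det) · [[d, -b], [-b, a]] = [[0.1702, 0.0213],
 [0.0213, 0.1277]].

Step 3 — form the quadratic (x - mu)^T · Sigma^{-1} · (x - mu):
  Sigma^{-1} · (x - mu) = (0.5745, 0.4468).
  (x - mu)^T · [Sigma^{-1} · (x - mu)] = (3)·(0.5745) + (3)·(0.4468) = 3.0638.

Step 4 — take square root: d = √(3.0638) ≈ 1.7504.

d(x, mu) = √(3.0638) ≈ 1.7504


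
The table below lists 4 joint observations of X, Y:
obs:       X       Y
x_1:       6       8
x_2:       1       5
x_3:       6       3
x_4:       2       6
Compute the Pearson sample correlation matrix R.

Step 1 — column means:
  mean(X) = (6 + 1 + 6 + 2) / 4 = 15/4 = 3.75
  mean(Y) = (8 + 5 + 3 + 6) / 4 = 22/4 = 5.5

Step 2 — sample variances and covariances s[i,j] = (1/(n-1)) · Σ_k (x_{k,i} - mean_i) · (x_{k,j} - mean_j), with n-1 = 3:
  s[X,X] = ((2.25)·(2.25) + (-2.75)·(-2.75) + (2.25)·(2.25) + (-1.75)·(-1.75)) / 3 = 20.75/3 = 6.9167
  s[X,Y] = ((2.25)·(2.5) + (-2.75)·(-0.5) + (2.25)·(-2.5) + (-1.75)·(0.5)) / 3 = 0.5/3 = 0.1667
  s[Y,Y] = ((2.5)·(2.5) + (-0.5)·(-0.5) + (-2.5)·(-2.5) + (0.5)·(0.5)) / 3 = 13/3 = 4.3333
  Sample standard deviations s_i = √(s[i,i]):
  s(X) = √(6.9167) = 2.63
  s(Y) = √(4.3333) = 2.0817

Step 3 — r_{ij} = s_{ij} / (s_i · s_j):
  r[X,X] = 1 (diagonal).
  r[X,Y] = 0.1667 / (2.63 · 2.0817) = 0.1667 / 5.4747 = 0.0304
  r[Y,Y] = 1 (diagonal).

R is symmetric with unit diagonal. Assembling:

R = [[1, 0.0304],
 [0.0304, 1]]


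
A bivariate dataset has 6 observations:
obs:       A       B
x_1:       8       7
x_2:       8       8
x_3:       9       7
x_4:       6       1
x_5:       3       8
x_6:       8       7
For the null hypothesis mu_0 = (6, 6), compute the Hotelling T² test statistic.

Step 1 — sample mean vector:
  mean(A) = (8 + 8 + 9 + 6 + 3 + 8) / 6 = 42/6 = 7
  mean(B) = (7 + 8 + 7 + 1 + 8 + 7) / 6 = 38/6 = 6.3333
  x̄ = (7, 6.3333),  deviation x̄ - mu_0 = (7, 6.3333) - (6, 6) = (1, 0.3333).

Step 2 — sample covariance matrix, S[i,j] = (1/(n-1)) · Σ_k (x_{k,i} - mean_i) · (x_{k,j} - mean_j), divisor n-1 = 5:
  S[A,A] = ((1)·(1) + (1)·(1) + (2)·(2) + (-1)·(-1) + (-4)·(-4) + (1)·(1)) / 5 = 24/5 = 4.8
  S[A,B] = ((1)·(0.6667) + (1)·(1.6667) + (2)·(0.6667) + (-1)·(-5.3333) + (-4)·(1.6667) + (1)·(0.6667)) / 5 = 3/5 = 0.6
  S[B,B] = ((0.6667)·(0.6667) + (1.6667)·(1.6667) + (0.6667)·(0.6667) + (-5.3333)·(-5.3333) + (1.6667)·(1.6667) + (0.6667)·(0.6667)) / 5 = 35.3333/5 = 7.0667
  S = [[4.8, 0.6],
 [0.6, 7.0667]].

Step 3 — invert S. det(S) = 4.8·7.0667 - (0.6)² = 33.56.
  S^{-1} = (1/det) · [[d, -b], [-b, a]] = [[0.2106, -0.0179],
 [-0.0179, 0.143]].

Step 4 — quadratic form (x̄ - mu_0)^T · S^{-1} · (x̄ - mu_0):
  S^{-1} · (x̄ - mu_0) = (0.2046, 0.0298),
  (x̄ - mu_0)^T · [...] = (1)·(0.2046) + (0.3333)·(0.0298) = 0.2145.

Step 5 — scale by n: T² = 6 · 0.2145 = 1.2872.

T² ≈ 1.2872


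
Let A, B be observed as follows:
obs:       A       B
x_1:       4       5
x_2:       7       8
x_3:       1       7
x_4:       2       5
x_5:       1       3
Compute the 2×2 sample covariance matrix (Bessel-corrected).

Step 1 — column means:
  mean(A) = (4 + 7 + 1 + 2 + 1) / 5 = 15/5 = 3
  mean(B) = (5 + 8 + 7 + 5 + 3) / 5 = 28/5 = 5.6

Step 2 — sample covariance S[i,j] = (1/(n-1)) · Σ_k (x_{k,i} - mean_i) · (x_{k,j} - mean_j), with n-1 = 4.
  S[A,A] = ((1)·(1) + (4)·(4) + (-2)·(-2) + (-1)·(-1) + (-2)·(-2)) / 4 = 26/4 = 6.5
  S[A,B] = ((1)·(-0.6) + (4)·(2.4) + (-2)·(1.4) + (-1)·(-0.6) + (-2)·(-2.6)) / 4 = 12/4 = 3
  S[B,B] = ((-0.6)·(-0.6) + (2.4)·(2.4) + (1.4)·(1.4) + (-0.6)·(-0.6) + (-2.6)·(-2.6)) / 4 = 15.2/4 = 3.8

S is symmetric (S[j,i] = S[i,j]). Assembling:

S = [[6.5, 3],
 [3, 3.8]]


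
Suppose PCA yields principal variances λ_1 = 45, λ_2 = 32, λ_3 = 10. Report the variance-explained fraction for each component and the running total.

Step 1 — total variance = trace(Sigma) = Σ λ_i = 45 + 32 + 10 = 87.

Step 2 — fraction explained by component i = λ_i / Σ λ:
  PC1: 45/87 = 0.5172
  PC2: 32/87 = 0.3678
  PC3: 10/87 = 0.1149

Step 3 — cumulative fraction after k components = (λ_1 + ... + λ_k) / Σ λ:
  k = 1: 45/87 = 0.5172
  k = 2: (45 + 32)/87 = 77/87 = 0.8851
  k = 3: (45 + 32 + 10)/87 = 87/87 = 1

Summary (fraction, with percent):

explained: PC1 0.5172 (51.72%), PC2 0.3678 (36.78%), PC3 0.1149 (11.49%);  cumulative: 0.5172, 0.8851, 1


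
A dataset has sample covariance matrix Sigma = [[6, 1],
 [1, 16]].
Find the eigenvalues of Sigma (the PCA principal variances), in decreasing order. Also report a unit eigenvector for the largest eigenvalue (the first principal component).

Step 1 — characteristic polynomial of 2×2 Sigma:
  det(Sigma - λI) = λ² - trace · λ + det = 0.
  trace = 6 + 16 = 22, det = 6·16 - (1)² = 95.
Step 2 — discriminant:
  Δ = trace² - 4·det = 484 - 380 = 104.
Step 3 — eigenvalues:
  λ = (trace ± √Δ)/2 = (22 ± 10.198)/2,
  λ_1 = 16.099,  λ_2 = 5.901.

Step 4 — unit eigenvector for λ_1: solve (Sigma - λ_1 I)v = 0. First row:
  (6 - 16.099)·v_x + (1)·v_y = 0, i.e. (-10.099)·v_x + (1)·v_y = 0,
  so v ∝ (b, λ_1 - a) = (1, 10.099) = u.
  ||u|| = √((1)² + (10.099)²) = √(102.9902) ≈ 10.1484,
  v_1 = u/||u|| ≈ (0.0985, 0.9951) (||v_1|| = 1).

λ_1 = 16.099,  λ_2 = 5.901;  v_1 ≈ (0.0985, 0.9951)


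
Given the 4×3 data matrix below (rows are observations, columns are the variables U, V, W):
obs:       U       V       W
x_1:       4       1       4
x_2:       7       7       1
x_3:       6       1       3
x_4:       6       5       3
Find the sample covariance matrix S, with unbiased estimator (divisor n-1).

Step 1 — column means:
  mean(U) = (4 + 7 + 6 + 6) / 4 = 23/4 = 5.75
  mean(V) = (1 + 7 + 1 + 5) / 4 = 14/4 = 3.5
  mean(W) = (4 + 1 + 3 + 3) / 4 = 11/4 = 2.75

Step 2 — sample covariance S[i,j] = (1/(n-1)) · Σ_k (x_{k,i} - mean_i) · (x_{k,j} - mean_j), with n-1 = 3.
  S[U,U] = ((-1.75)·(-1.75) + (1.25)·(1.25) + (0.25)·(0.25) + (0.25)·(0.25)) / 3 = 4.75/3 = 1.5833
  S[U,V] = ((-1.75)·(-2.5) + (1.25)·(3.5) + (0.25)·(-2.5) + (0.25)·(1.5)) / 3 = 8.5/3 = 2.8333
  S[U,W] = ((-1.75)·(1.25) + (1.25)·(-1.75) + (0.25)·(0.25) + (0.25)·(0.25)) / 3 = -4.25/3 = -1.4167
  S[V,V] = ((-2.5)·(-2.5) + (3.5)·(3.5) + (-2.5)·(-2.5) + (1.5)·(1.5)) / 3 = 27/3 = 9
  S[V,W] = ((-2.5)·(1.25) + (3.5)·(-1.75) + (-2.5)·(0.25) + (1.5)·(0.25)) / 3 = -9.5/3 = -3.1667
  S[W,W] = ((1.25)·(1.25) + (-1.75)·(-1.75) + (0.25)·(0.25) + (0.25)·(0.25)) / 3 = 4.75/3 = 1.5833

S is symmetric (S[j,i] = S[i,j]). Assembling:

S = [[1.5833, 2.8333, -1.4167],
 [2.8333, 9, -3.1667],
 [-1.4167, -3.1667, 1.5833]]


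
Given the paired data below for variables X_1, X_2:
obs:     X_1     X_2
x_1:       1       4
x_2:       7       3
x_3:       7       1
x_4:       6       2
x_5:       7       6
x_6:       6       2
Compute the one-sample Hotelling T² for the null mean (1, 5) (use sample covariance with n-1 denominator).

Step 1 — sample mean vector:
  mean(X_1) = (1 + 7 + 7 + 6 + 7 + 6) / 6 = 34/6 = 5.6667
  mean(X_2) = (4 + 3 + 1 + 2 + 6 + 2) / 6 = 18/6 = 3
  x̄ = (5.6667, 3),  deviation x̄ - mu_0 = (5.6667, 3) - (1, 5) = (4.6667, -2).

Step 2 — sample covariance matrix, S[i,j] = (1/(n-1)) · Σ_k (x_{k,i} - mean_i) · (x_{k,j} - mean_j), divisor n-1 = 5:
  S[X_1,X_1] = ((-4.6667)·(-4.6667) + (1.3333)·(1.3333) + (1.3333)·(1.3333) + (0.3333)·(0.3333) + (1.3333)·(1.3333) + (0.3333)·(0.3333)) / 5 = 27.3333/5 = 5.4667
  S[X_1,X_2] = ((-4.6667)·(1) + (1.3333)·(0) + (1.3333)·(-2) + (0.3333)·(-1) + (1.3333)·(3) + (0.3333)·(-1)) / 5 = -4/5 = -0.8
  S[X_2,X_2] = ((1)·(1) + (0)·(0) + (-2)·(-2) + (-1)·(-1) + (3)·(3) + (-1)·(-1)) / 5 = 16/5 = 3.2
  S = [[5.4667, -0.8],
 [-0.8, 3.2]].

Step 3 — invert S. det(S) = 5.4667·3.2 - (-0.8)² = 16.8533.
  S^{-1} = (1/det) · [[d, -b], [-b, a]] = [[0.1899, 0.0475],
 [0.0475, 0.3244]].

Step 4 — quadratic form (x̄ - mu_0)^T · S^{-1} · (x̄ - mu_0):
  S^{-1} · (x̄ - mu_0) = (0.7911, -0.4272),
  (x̄ - mu_0)^T · [...] = (4.6667)·(0.7911) + (-2)·(-0.4272) = 4.5464.

Step 5 — scale by n: T² = 6 · 4.5464 = 27.2785.

T² ≈ 27.2785


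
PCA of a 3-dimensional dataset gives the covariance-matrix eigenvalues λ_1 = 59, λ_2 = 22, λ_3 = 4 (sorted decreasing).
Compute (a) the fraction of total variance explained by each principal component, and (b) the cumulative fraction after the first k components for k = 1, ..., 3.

Step 1 — total variance = trace(Sigma) = Σ λ_i = 59 + 22 + 4 = 85.

Step 2 — fraction explained by component i = λ_i / Σ λ:
  PC1: 59/85 = 0.6941
  PC2: 22/85 = 0.2588
  PC3: 4/85 = 0.0471

Step 3 — cumulative fraction after k components = (λ_1 + ... + λ_k) / Σ λ:
  k = 1: 59/85 = 0.6941
  k = 2: (59 + 22)/85 = 81/85 = 0.9529
  k = 3: (59 + 22 + 4)/85 = 85/85 = 1

Summary (fraction, with percent):

explained: PC1 0.6941 (69.41%), PC2 0.2588 (25.88%), PC3 0.0471 (4.71%);  cumulative: 0.6941, 0.9529, 1


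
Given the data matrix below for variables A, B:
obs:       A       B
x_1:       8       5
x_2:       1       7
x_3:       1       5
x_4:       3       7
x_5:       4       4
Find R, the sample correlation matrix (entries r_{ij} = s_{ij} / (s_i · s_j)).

Step 1 — column means:
  mean(A) = (8 + 1 + 1 + 3 + 4) / 5 = 17/5 = 3.4
  mean(B) = (5 + 7 + 5 + 7 + 4) / 5 = 28/5 = 5.6

Step 2 — sample variances and covariances s[i,j] = (1/(n-1)) · Σ_k (x_{k,i} - mean_i) · (x_{k,j} - mean_j), with n-1 = 4:
  s[A,A] = ((4.6)·(4.6) + (-2.4)·(-2.4) + (-2.4)·(-2.4) + (-0.4)·(-0.4) + (0.6)·(0.6)) / 4 = 33.2/4 = 8.3
  s[A,B] = ((4.6)·(-0.6) + (-2.4)·(1.4) + (-2.4)·(-0.6) + (-0.4)·(1.4) + (0.6)·(-1.6)) / 4 = -6.2/4 = -1.55
  s[B,B] = ((-0.6)·(-0.6) + (1.4)·(1.4) + (-0.6)·(-0.6) + (1.4)·(1.4) + (-1.6)·(-1.6)) / 4 = 7.2/4 = 1.8
  Sample standard deviations s_i = √(s[i,i]):
  s(A) = √(8.3) = 2.881
  s(B) = √(1.8) = 1.3416

Step 3 — r_{ij} = s_{ij} / (s_i · s_j):
  r[A,A] = 1 (diagonal).
  r[A,B] = -1.55 / (2.881 · 1.3416) = -1.55 / 3.8652 = -0.401
  r[B,B] = 1 (diagonal).

R is symmetric with unit diagonal. Assembling:

R = [[1, -0.401],
 [-0.401, 1]]


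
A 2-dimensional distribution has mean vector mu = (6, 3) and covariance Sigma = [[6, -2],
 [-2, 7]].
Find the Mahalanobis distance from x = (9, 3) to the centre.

Step 1 — centre the observation: (x - mu) = (3, 0).

Step 2 — invert Sigma. det(Sigma) = 6·7 - (-2)² = 38.
  Sigma^{-1} = (1/det) · [[d, -b], [-b, a]] = [[0.1842, 0.0526],
 [0.0526, 0.1579]].

Step 3 — form the quadratic (x - mu)^T · Sigma^{-1} · (x - mu):
  Sigma^{-1} · (x - mu) = (0.5526, 0.1579).
  (x - mu)^T · [Sigma^{-1} · (x - mu)] = (3)·(0.5526) + (0)·(0.1579) = 1.6579.

Step 4 — take square root: d = √(1.6579) ≈ 1.2876.

d(x, mu) = √(1.6579) ≈ 1.2876


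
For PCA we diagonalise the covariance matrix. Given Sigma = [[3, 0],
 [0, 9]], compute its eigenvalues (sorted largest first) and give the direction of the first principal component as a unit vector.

Step 1 — characteristic polynomial of 2×2 Sigma:
  det(Sigma - λI) = λ² - trace · λ + det = 0.
  trace = 3 + 9 = 12, det = 3·9 - (0)² = 27.
Step 2 — discriminant:
  Δ = trace² - 4·det = 144 - 108 = 36.
Step 3 — eigenvalues:
  λ = (trace ± √Δ)/2 = (12 ± 6)/2,
  λ_1 = 9,  λ_2 = 3.

Step 4 — unit eigenvector for λ_1: Sigma is diagonal, so its eigenvectors are the coordinate axes. λ_1 = 9 is the diagonal entry on the second coordinate axis, hence
  v_1 = (0, 1) (||v_1|| = 1).

λ_1 = 9,  λ_2 = 3;  v_1 ≈ (0, 1)


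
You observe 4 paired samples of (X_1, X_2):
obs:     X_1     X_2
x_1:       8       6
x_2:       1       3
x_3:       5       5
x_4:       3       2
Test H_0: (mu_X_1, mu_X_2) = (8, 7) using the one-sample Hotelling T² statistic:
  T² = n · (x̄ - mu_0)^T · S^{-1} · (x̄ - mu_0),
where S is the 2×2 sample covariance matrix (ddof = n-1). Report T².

Step 1 — sample mean vector:
  mean(X_1) = (8 + 1 + 5 + 3) / 4 = 17/4 = 4.25
  mean(X_2) = (6 + 3 + 5 + 2) / 4 = 16/4 = 4
  x̄ = (4.25, 4),  deviation x̄ - mu_0 = (4.25, 4) - (8, 7) = (-3.75, -3).

Step 2 — sample covariance matrix, S[i,j] = (1/(n-1)) · Σ_k (x_{k,i} - mean_i) · (x_{k,j} - mean_j), divisor n-1 = 3:
  S[X_1,X_1] = ((3.75)·(3.75) + (-3.25)·(-3.25) + (0.75)·(0.75) + (-1.25)·(-1.25)) / 3 = 26.75/3 = 8.9167
  S[X_1,X_2] = ((3.75)·(2) + (-3.25)·(-1) + (0.75)·(1) + (-1.25)·(-2)) / 3 = 14/3 = 4.6667
  S[X_2,X_2] = ((2)·(2) + (-1)·(-1) + (1)·(1) + (-2)·(-2)) / 3 = 10/3 = 3.3333
  S = [[8.9167, 4.6667],
 [4.6667, 3.3333]].

Step 3 — invert S. det(S) = 8.9167·3.3333 - (4.6667)² = 7.9444.
  S^{-1} = (1/det) · [[d, -b], [-b, a]] = [[0.4196, -0.5874],
 [-0.5874, 1.1224]].

Step 4 — quadratic form (x̄ - mu_0)^T · S^{-1} · (x̄ - mu_0):
  S^{-1} · (x̄ - mu_0) = (0.1888, -1.1643),
  (x̄ - mu_0)^T · [...] = (-3.75)·(0.1888) + (-3)·(-1.1643) = 2.785.

Step 5 — scale by n: T² = 4 · 2.785 = 11.1399.

T² ≈ 11.1399


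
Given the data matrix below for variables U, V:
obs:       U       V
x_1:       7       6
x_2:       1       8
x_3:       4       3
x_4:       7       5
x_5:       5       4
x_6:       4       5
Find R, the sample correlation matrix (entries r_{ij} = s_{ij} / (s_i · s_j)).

Step 1 — column means:
  mean(U) = (7 + 1 + 4 + 7 + 5 + 4) / 6 = 28/6 = 4.6667
  mean(V) = (6 + 8 + 3 + 5 + 4 + 5) / 6 = 31/6 = 5.1667

Step 2 — sample variances and covariances s[i,j] = (1/(n-1)) · Σ_k (x_{k,i} - mean_i) · (x_{k,j} - mean_j), with n-1 = 5:
  s[U,U] = ((2.3333)·(2.3333) + (-3.6667)·(-3.6667) + (-0.6667)·(-0.6667) + (2.3333)·(2.3333) + (0.3333)·(0.3333) + (-0.6667)·(-0.6667)) / 5 = 25.3333/5 = 5.0667
  s[U,V] = ((2.3333)·(0.8333) + (-3.6667)·(2.8333) + (-0.6667)·(-2.1667) + (2.3333)·(-0.1667) + (0.3333)·(-1.1667) + (-0.6667)·(-0.1667)) / 5 = -7.6667/5 = -1.5333
  s[V,V] = ((0.8333)·(0.8333) + (2.8333)·(2.8333) + (-2.1667)·(-2.1667) + (-0.1667)·(-0.1667) + (-1.1667)·(-1.1667) + (-0.1667)·(-0.1667)) / 5 = 14.8333/5 = 2.9667
  Sample standard deviations s_i = √(s[i,i]):
  s(U) = √(5.0667) = 2.2509
  s(V) = √(2.9667) = 1.7224

Step 3 — r_{ij} = s_{ij} / (s_i · s_j):
  r[U,U] = 1 (diagonal).
  r[U,V] = -1.5333 / (2.2509 · 1.7224) = -1.5333 / 3.877 = -0.3955
  r[V,V] = 1 (diagonal).

R is symmetric with unit diagonal. Assembling:

R = [[1, -0.3955],
 [-0.3955, 1]]


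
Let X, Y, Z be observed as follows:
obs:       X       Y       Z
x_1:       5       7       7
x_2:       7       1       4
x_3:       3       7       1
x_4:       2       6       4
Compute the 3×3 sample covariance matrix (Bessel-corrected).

Step 1 — column means:
  mean(X) = (5 + 7 + 3 + 2) / 4 = 17/4 = 4.25
  mean(Y) = (7 + 1 + 7 + 6) / 4 = 21/4 = 5.25
  mean(Z) = (7 + 4 + 1 + 4) / 4 = 16/4 = 4

Step 2 — sample covariance S[i,j] = (1/(n-1)) · Σ_k (x_{k,i} - mean_i) · (x_{k,j} - mean_j), with n-1 = 3.
  S[X,X] = ((0.75)·(0.75) + (2.75)·(2.75) + (-1.25)·(-1.25) + (-2.25)·(-2.25)) / 3 = 14.75/3 = 4.9167
  S[X,Y] = ((0.75)·(1.75) + (2.75)·(-4.25) + (-1.25)·(1.75) + (-2.25)·(0.75)) / 3 = -14.25/3 = -4.75
  S[X,Z] = ((0.75)·(3) + (2.75)·(0) + (-1.25)·(-3) + (-2.25)·(0)) / 3 = 6/3 = 2
  S[Y,Y] = ((1.75)·(1.75) + (-4.25)·(-4.25) + (1.75)·(1.75) + (0.75)·(0.75)) / 3 = 24.75/3 = 8.25
  S[Y,Z] = ((1.75)·(3) + (-4.25)·(0) + (1.75)·(-3) + (0.75)·(0)) / 3 = 0/3 = 0
  S[Z,Z] = ((3)·(3) + (0)·(0) + (-3)·(-3) + (0)·(0)) / 3 = 18/3 = 6

S is symmetric (S[j,i] = S[i,j]). Assembling:

S = [[4.9167, -4.75, 2],
 [-4.75, 8.25, 0],
 [2, 0, 6]]


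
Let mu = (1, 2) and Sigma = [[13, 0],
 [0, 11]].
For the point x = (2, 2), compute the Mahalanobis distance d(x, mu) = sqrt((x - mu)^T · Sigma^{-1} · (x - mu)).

Step 1 — centre the observation: (x - mu) = (1, 0).

Step 2 — invert Sigma. det(Sigma) = 13·11 - (0)² = 143.
  Sigma^{-1} = (1/det) · [[d, -b], [-b, a]] = [[0.0769, 0],
 [0, 0.0909]].

Step 3 — form the quadratic (x - mu)^T · Sigma^{-1} · (x - mu):
  Sigma^{-1} · (x - mu) = (0.0769, 0).
  (x - mu)^T · [Sigma^{-1} · (x - mu)] = (1)·(0.0769) + (0)·(0) = 0.0769.

Step 4 — take square root: d = √(0.0769) ≈ 0.2774.

d(x, mu) = √(0.0769) ≈ 0.2774


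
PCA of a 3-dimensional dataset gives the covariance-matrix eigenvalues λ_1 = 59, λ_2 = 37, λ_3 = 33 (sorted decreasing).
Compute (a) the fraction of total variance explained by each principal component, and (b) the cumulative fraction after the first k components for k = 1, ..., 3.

Step 1 — total variance = trace(Sigma) = Σ λ_i = 59 + 37 + 33 = 129.

Step 2 — fraction explained by component i = λ_i / Σ λ:
  PC1: 59/129 = 0.4574
  PC2: 37/129 = 0.2868
  PC3: 33/129 = 0.2558

Step 3 — cumulative fraction after k components = (λ_1 + ... + λ_k) / Σ λ:
  k = 1: 59/129 = 0.4574
  k = 2: (59 + 37)/129 = 96/129 = 0.7442
  k = 3: (59 + 37 + 33)/129 = 129/129 = 1

Summary (fraction, with percent):

explained: PC1 0.4574 (45.74%), PC2 0.2868 (28.68%), PC3 0.2558 (25.58%);  cumulative: 0.4574, 0.7442, 1


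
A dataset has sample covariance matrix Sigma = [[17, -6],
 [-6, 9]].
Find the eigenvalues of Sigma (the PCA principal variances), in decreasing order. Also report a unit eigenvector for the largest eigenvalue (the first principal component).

Step 1 — characteristic polynomial of 2×2 Sigma:
  det(Sigma - λI) = λ² - trace · λ + det = 0.
  trace = 17 + 9 = 26, det = 17·9 - (-6)² = 117.
Step 2 — discriminant:
  Δ = trace² - 4·det = 676 - 468 = 208.
Step 3 — eigenvalues:
  λ = (trace ± √Δ)/2 = (26 ± 14.4222)/2,
  λ_1 = 20.2111,  λ_2 = 5.7889.

Step 4 — unit eigenvector for λ_1: solve (Sigma - λ_1 I)v = 0. First row:
  (17 - 20.2111)·v_x + (-6)·v_y = 0, i.e. (-3.2111)·v_x + (-6)·v_y = 0,
  so v ∝ (b, λ_1 - a) = (-6, 3.2111); multiply by -1 so the first entry is positive: u = (6, -3.2111).
  ||u|| = √((6)² + (-3.2111)²) = √(46.3112) ≈ 6.8052,
  v_1 = u/||u|| ≈ (0.8817, -0.4719) (||v_1|| = 1).

λ_1 = 20.2111,  λ_2 = 5.7889;  v_1 ≈ (0.8817, -0.4719)


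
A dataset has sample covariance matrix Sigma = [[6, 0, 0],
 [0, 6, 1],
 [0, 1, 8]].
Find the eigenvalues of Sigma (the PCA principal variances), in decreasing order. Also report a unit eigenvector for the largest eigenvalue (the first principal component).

Step 1 — characteristic polynomial p(λ) = det(λI - Sigma) = λ³ - tr·λ² + c_1·λ - det, where tr = trace, c_1 = sum of the principal 2×2 minors, det = det(Sigma):
  tr = 6 + 6 + 8 = 20,
  c_1 = (6·6 - (0)²) + (6·8 - (0)²) + (6·8 - (1)²) = 36 + 48 + 47 = 131,
  det = 6·(6·8 - (1)²) - (0)·((0)·8 - (1)·(0)) + (0)·((0)·(1) - 6·(0)) = 6·(47) - (0)·(0) + (0)·(0) = 282.
  So p(λ) = λ³ - 20λ² + 131λ - 282.
Step 2 — look for an integer root (rational root theorem: any rational root is an integer divisor of 282). Testing λ = 6:
  p(6) = 216 - 720 + 786 - 282 = 0  ✓
  Dividing out (λ - 6): p(λ) = (λ - 6)(λ² - 14λ + 47).
Step 3 — remaining eigenvalues from the quadratic λ² - 14λ + 47 = 0:
  Δ = 14² - 4·47 = 196 - 188 = 8,  λ = (14 ± √8)/2 = (14 ± 2.8284)/2 ≈ 8.4142 or 5.5858.
  Sorted: λ_1 = 8.4142,  λ_2 = 6,  λ_3 = 5.5858  (check: sum = 20 = tr ✓).

Step 4 — unit eigenvector for λ_1 ≈ 8.4142: v spans the null space of (Sigma - λ_1 I), whose rows are
  r_1 = (-2.4142, 0, 0),  r_2 = (0, -2.4142, 1),  r_3 = (0, 1, -0.4142).
  v is orthogonal to every row, so take v ∝ r_1 × r_2 = ((0)·(1) - (0)·(-2.4142), (0)·(0) - (-2.4142)·(1), (-2.4142)·(-2.4142) - (0)·(0)) ≈ (0, 2.4142, 5.8284).
  Let u = (0, 2.4142, 5.8284).
  ||u|| = √((0)² + (2.4142)² + (5.8284)²) = √(39.799) ≈ 6.3086,  v_1 = u/||u|| ≈ (0, 0.3827, 0.9239) (||v_1|| = 1).

λ_1 = 8.4142,  λ_2 = 6,  λ_3 = 5.5858;  v_1 ≈ (0, 0.3827, 0.9239)


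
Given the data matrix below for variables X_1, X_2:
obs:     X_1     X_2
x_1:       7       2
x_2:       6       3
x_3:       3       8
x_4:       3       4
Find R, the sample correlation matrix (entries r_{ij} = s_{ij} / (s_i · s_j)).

Step 1 — column means:
  mean(X_1) = (7 + 6 + 3 + 3) / 4 = 19/4 = 4.75
  mean(X_2) = (2 + 3 + 8 + 4) / 4 = 17/4 = 4.25

Step 2 — sample variances and covariances s[i,j] = (1/(n-1)) · Σ_k (x_{k,i} - mean_i) · (x_{k,j} - mean_j), with n-1 = 3:
  s[X_1,X_1] = ((2.25)·(2.25) + (1.25)·(1.25) + (-1.75)·(-1.75) + (-1.75)·(-1.75)) / 3 = 12.75/3 = 4.25
  s[X_1,X_2] = ((2.25)·(-2.25) + (1.25)·(-1.25) + (-1.75)·(3.75) + (-1.75)·(-0.25)) / 3 = -12.75/3 = -4.25
  s[X_2,X_2] = ((-2.25)·(-2.25) + (-1.25)·(-1.25) + (3.75)·(3.75) + (-0.25)·(-0.25)) / 3 = 20.75/3 = 6.9167
  Sample standard deviations s_i = √(s[i,i]):
  s(X_1) = √(4.25) = 2.0616
  s(X_2) = √(6.9167) = 2.63

Step 3 — r_{ij} = s_{ij} / (s_i · s_j):
  r[X_1,X_1] = 1 (diagonal).
  r[X_1,X_2] = -4.25 / (2.0616 · 2.63) = -4.25 / 5.4218 = -0.7839
  r[X_2,X_2] = 1 (diagonal).

R is symmetric with unit diagonal. Assembling:

R = [[1, -0.7839],
 [-0.7839, 1]]


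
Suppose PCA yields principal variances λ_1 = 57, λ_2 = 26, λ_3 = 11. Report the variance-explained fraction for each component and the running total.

Step 1 — total variance = trace(Sigma) = Σ λ_i = 57 + 26 + 11 = 94.

Step 2 — fraction explained by component i = λ_i / Σ λ:
  PC1: 57/94 = 0.6064
  PC2: 26/94 = 0.2766
  PC3: 11/94 = 0.117

Step 3 — cumulative fraction after k components = (λ_1 + ... + λ_k) / Σ λ:
  k = 1: 57/94 = 0.6064
  k = 2: (57 + 26)/94 = 83/94 = 0.883
  k = 3: (57 + 26 + 11)/94 = 94/94 = 1

Summary (fraction, with percent):

explained: PC1 0.6064 (60.64%), PC2 0.2766 (27.66%), PC3 0.117 (11.7%);  cumulative: 0.6064, 0.883, 1


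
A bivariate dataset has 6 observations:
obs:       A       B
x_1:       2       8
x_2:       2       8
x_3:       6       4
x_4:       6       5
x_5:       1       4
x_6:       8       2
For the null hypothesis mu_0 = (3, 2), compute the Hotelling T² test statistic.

Step 1 — sample mean vector:
  mean(A) = (2 + 2 + 6 + 6 + 1 + 8) / 6 = 25/6 = 4.1667
  mean(B) = (8 + 8 + 4 + 5 + 4 + 2) / 6 = 31/6 = 5.1667
  x̄ = (4.1667, 5.1667),  deviation x̄ - mu_0 = (4.1667, 5.1667) - (3, 2) = (1.1667, 3.1667).

Step 2 — sample covariance matrix, S[i,j] = (1/(n-1)) · Σ_k (x_{k,i} - mean_i) · (x_{k,j} - mean_j), divisor n-1 = 5:
  S[A,A] = ((-2.1667)·(-2.1667) + (-2.1667)·(-2.1667) + (1.8333)·(1.8333) + (1.8333)·(1.8333) + (-3.1667)·(-3.1667) + (3.8333)·(3.8333)) / 5 = 40.8333/5 = 8.1667
  S[A,B] = ((-2.1667)·(2.8333) + (-2.1667)·(2.8333) + (1.8333)·(-1.1667) + (1.8333)·(-0.1667) + (-3.1667)·(-1.1667) + (3.8333)·(-3.1667)) / 5 = -23.1667/5 = -4.6333
  S[B,B] = ((2.8333)·(2.8333) + (2.8333)·(2.8333) + (-1.1667)·(-1.1667) + (-0.1667)·(-0.1667) + (-1.1667)·(-1.1667) + (-3.1667)·(-3.1667)) / 5 = 28.8333/5 = 5.7667
  S = [[8.1667, -4.6333],
 [-4.6333, 5.7667]].

Step 3 — invert S. det(S) = 8.1667·5.7667 - (-4.6333)² = 25.6267.
  S^{-1} = (1/det) · [[d, -b], [-b, a]] = [[0.225, 0.1808],
 [0.1808, 0.3187]].

Step 4 — quadratic form (x̄ - mu_0)^T · S^{-1} · (x̄ - mu_0):
  S^{-1} · (x̄ - mu_0) = (0.8351, 1.2201),
  (x̄ - mu_0)^T · [...] = (1.1667)·(0.8351) + (3.1667)·(1.2201) = 4.8378.

Step 5 — scale by n: T² = 6 · 4.8378 = 29.0271.

T² ≈ 29.0271


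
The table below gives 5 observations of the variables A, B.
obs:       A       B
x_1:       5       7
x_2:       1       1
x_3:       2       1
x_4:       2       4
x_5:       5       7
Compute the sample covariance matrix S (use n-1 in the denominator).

Step 1 — column means:
  mean(A) = (5 + 1 + 2 + 2 + 5) / 5 = 15/5 = 3
  mean(B) = (7 + 1 + 1 + 4 + 7) / 5 = 20/5 = 4

Step 2 — sample covariance S[i,j] = (1/(n-1)) · Σ_k (x_{k,i} - mean_i) · (x_{k,j} - mean_j), with n-1 = 4.
  S[A,A] = ((2)·(2) + (-2)·(-2) + (-1)·(-1) + (-1)·(-1) + (2)·(2)) / 4 = 14/4 = 3.5
  S[A,B] = ((2)·(3) + (-2)·(-3) + (-1)·(-3) + (-1)·(0) + (2)·(3)) / 4 = 21/4 = 5.25
  S[B,B] = ((3)·(3) + (-3)·(-3) + (-3)·(-3) + (0)·(0) + (3)·(3)) / 4 = 36/4 = 9

S is symmetric (S[j,i] = S[i,j]). Assembling:

S = [[3.5, 5.25],
 [5.25, 9]]


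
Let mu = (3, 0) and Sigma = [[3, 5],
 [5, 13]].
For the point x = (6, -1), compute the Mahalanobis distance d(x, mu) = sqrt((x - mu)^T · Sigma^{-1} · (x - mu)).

Step 1 — centre the observation: (x - mu) = (3, -1).

Step 2 — invert Sigma. det(Sigma) = 3·13 - (5)² = 14.
  Sigma^{-1} = (1/det) · [[d, -b], [-b, a]] = [[0.9286, -0.3571],
 [-0.3571, 0.2143]].

Step 3 — form the quadratic (x - mu)^T · Sigma^{-1} · (x - mu):
  Sigma^{-1} · (x - mu) = (3.1429, -1.2857).
  (x - mu)^T · [Sigma^{-1} · (x - mu)] = (3)·(3.1429) + (-1)·(-1.2857) = 10.7143.

Step 4 — take square root: d = √(10.7143) ≈ 3.2733.

d(x, mu) = √(10.7143) ≈ 3.2733


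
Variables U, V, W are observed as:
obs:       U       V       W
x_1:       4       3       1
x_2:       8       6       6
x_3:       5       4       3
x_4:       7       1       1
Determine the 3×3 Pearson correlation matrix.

Step 1 — column means:
  mean(U) = (4 + 8 + 5 + 7) / 4 = 24/4 = 6
  mean(V) = (3 + 6 + 4 + 1) / 4 = 14/4 = 3.5
  mean(W) = (1 + 6 + 3 + 1) / 4 = 11/4 = 2.75

Step 2 — sample variances and covariances s[i,j] = (1/(n-1)) · Σ_k (x_{k,i} - mean_i) · (x_{k,j} - mean_j), with n-1 = 3:
  s[U,U] = ((-2)·(-2) + (2)·(2) + (-1)·(-1) + (1)·(1)) / 3 = 10/3 = 3.3333
  s[U,V] = ((-2)·(-0.5) + (2)·(2.5) + (-1)·(0.5) + (1)·(-2.5)) / 3 = 3/3 = 1
  s[U,W] = ((-2)·(-1.75) + (2)·(3.25) + (-1)·(0.25) + (1)·(-1.75)) / 3 = 8/3 = 2.6667
  s[V,V] = ((-0.5)·(-0.5) + (2.5)·(2.5) + (0.5)·(0.5) + (-2.5)·(-2.5)) / 3 = 13/3 = 4.3333
  s[V,W] = ((-0.5)·(-1.75) + (2.5)·(3.25) + (0.5)·(0.25) + (-2.5)·(-1.75)) / 3 = 13.5/3 = 4.5
  s[W,W] = ((-1.75)·(-1.75) + (3.25)·(3.25) + (0.25)·(0.25) + (-1.75)·(-1.75)) / 3 = 16.75/3 = 5.5833
  Sample standard deviations s_i = √(s[i,i]):
  s(U) = √(3.3333) = 1.8257
  s(V) = √(4.3333) = 2.0817
  s(W) = √(5.5833) = 2.3629

Step 3 — r_{ij} = s_{ij} / (s_i · s_j):
  r[U,U] = 1 (diagonal).
  r[U,V] = 1 / (1.8257 · 2.0817) = 1 / 3.8006 = 0.2631
  r[U,W] = 2.6667 / (1.8257 · 2.3629) = 2.6667 / 4.3141 = 0.6181
  r[V,V] = 1 (diagonal).
  r[V,W] = 4.5 / (2.0817 · 2.3629) = 4.5 / 4.9188 = 0.9149
  r[W,W] = 1 (diagonal).

R is symmetric with unit diagonal. Assembling:

R = [[1, 0.2631, 0.6181],
 [0.2631, 1, 0.9149],
 [0.6181, 0.9149, 1]]


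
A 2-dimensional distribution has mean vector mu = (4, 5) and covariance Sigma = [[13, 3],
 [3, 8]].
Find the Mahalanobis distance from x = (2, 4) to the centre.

Step 1 — centre the observation: (x - mu) = (-2, -1).

Step 2 — invert Sigma. det(Sigma) = 13·8 - (3)² = 95.
  Sigma^{-1} = (1/det) · [[d, -b], [-b, a]] = [[0.0842, -0.0316],
 [-0.0316, 0.1368]].

Step 3 — form the quadratic (x - mu)^T · Sigma^{-1} · (x - mu):
  Sigma^{-1} · (x - mu) = (-0.1368, -0.0737).
  (x - mu)^T · [Sigma^{-1} · (x - mu)] = (-2)·(-0.1368) + (-1)·(-0.0737) = 0.3474.

Step 4 — take square root: d = √(0.3474) ≈ 0.5894.

d(x, mu) = √(0.3474) ≈ 0.5894


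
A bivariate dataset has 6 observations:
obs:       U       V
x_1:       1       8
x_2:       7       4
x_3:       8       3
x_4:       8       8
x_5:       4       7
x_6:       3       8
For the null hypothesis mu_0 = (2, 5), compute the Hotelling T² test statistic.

Step 1 — sample mean vector:
  mean(U) = (1 + 7 + 8 + 8 + 4 + 3) / 6 = 31/6 = 5.1667
  mean(V) = (8 + 4 + 3 + 8 + 7 + 8) / 6 = 38/6 = 6.3333
  x̄ = (5.1667, 6.3333),  deviation x̄ - mu_0 = (5.1667, 6.3333) - (2, 5) = (3.1667, 1.3333).

Step 2 — sample covariance matrix, S[i,j] = (1/(n-1)) · Σ_k (x_{k,i} - mean_i) · (x_{k,j} - mean_j), divisor n-1 = 5:
  S[U,U] = ((-4.1667)·(-4.1667) + (1.8333)·(1.8333) + (2.8333)·(2.8333) + (2.8333)·(2.8333) + (-1.1667)·(-1.1667) + (-2.1667)·(-2.1667)) / 5 = 42.8333/5 = 8.5667
  S[U,V] = ((-4.1667)·(1.6667) + (1.8333)·(-2.3333) + (2.8333)·(-3.3333) + (2.8333)·(1.6667) + (-1.1667)·(0.6667) + (-2.1667)·(1.6667)) / 5 = -20.3333/5 = -4.0667
  S[V,V] = ((1.6667)·(1.6667) + (-2.3333)·(-2.3333) + (-3.3333)·(-3.3333) + (1.6667)·(1.6667) + (0.6667)·(0.6667) + (1.6667)·(1.6667)) / 5 = 25.3333/5 = 5.0667
  S = [[8.5667, -4.0667],
 [-4.0667, 5.0667]].

Step 3 — invert S. det(S) = 8.5667·5.0667 - (-4.0667)² = 26.8667.
  S^{-1} = (1/det) · [[d, -b], [-b, a]] = [[0.1886, 0.1514],
 [0.1514, 0.3189]].

Step 4 — quadratic form (x̄ - mu_0)^T · S^{-1} · (x̄ - mu_0):
  S^{-1} · (x̄ - mu_0) = (0.799, 0.9045),
  (x̄ - mu_0)^T · [...] = (3.1667)·(0.799) + (1.3333)·(0.9045) = 3.7361.

Step 5 — scale by n: T² = 6 · 3.7361 = 22.4169.

T² ≈ 22.4169


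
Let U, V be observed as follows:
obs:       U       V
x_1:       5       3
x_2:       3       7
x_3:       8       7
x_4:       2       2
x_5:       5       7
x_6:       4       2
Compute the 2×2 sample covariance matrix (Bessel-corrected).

Step 1 — column means:
  mean(U) = (5 + 3 + 8 + 2 + 5 + 4) / 6 = 27/6 = 4.5
  mean(V) = (3 + 7 + 7 + 2 + 7 + 2) / 6 = 28/6 = 4.6667

Step 2 — sample covariance S[i,j] = (1/(n-1)) · Σ_k (x_{k,i} - mean_i) · (x_{k,j} - mean_j), with n-1 = 5.
  S[U,U] = ((0.5)·(0.5) + (-1.5)·(-1.5) + (3.5)·(3.5) + (-2.5)·(-2.5) + (0.5)·(0.5) + (-0.5)·(-0.5)) / 5 = 21.5/5 = 4.3
  S[U,V] = ((0.5)·(-1.6667) + (-1.5)·(2.3333) + (3.5)·(2.3333) + (-2.5)·(-2.6667) + (0.5)·(2.3333) + (-0.5)·(-2.6667)) / 5 = 13/5 = 2.6
  S[V,V] = ((-1.6667)·(-1.6667) + (2.3333)·(2.3333) + (2.3333)·(2.3333) + (-2.6667)·(-2.6667) + (2.3333)·(2.3333) + (-2.6667)·(-2.6667)) / 5 = 33.3333/5 = 6.6667

S is symmetric (S[j,i] = S[i,j]). Assembling:

S = [[4.3, 2.6],
 [2.6, 6.6667]]


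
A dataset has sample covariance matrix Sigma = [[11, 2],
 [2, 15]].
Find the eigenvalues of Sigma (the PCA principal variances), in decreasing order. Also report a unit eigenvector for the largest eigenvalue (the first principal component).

Step 1 — characteristic polynomial of 2×2 Sigma:
  det(Sigma - λI) = λ² - trace · λ + det = 0.
  trace = 11 + 15 = 26, det = 11·15 - (2)² = 161.
Step 2 — discriminant:
  Δ = trace² - 4·det = 676 - 644 = 32.
Step 3 — eigenvalues:
  λ = (trace ± √Δ)/2 = (26 ± 5.6569)/2,
  λ_1 = 15.8284,  λ_2 = 10.1716.

Step 4 — unit eigenvector for λ_1: solve (Sigma - λ_1 I)v = 0. First row:
  (11 - 15.8284)·v_x + (2)·v_y = 0, i.e. (-4.8284)·v_x + (2)·v_y = 0,
  so v ∝ (b, λ_1 - a) = (2, 4.8284) = u.
  ||u|| = √((2)² + (4.8284)²) = √(27.3137) ≈ 5.2263,
  v_1 = u/||u|| ≈ (0.3827, 0.9239) (||v_1|| = 1).

λ_1 = 15.8284,  λ_2 = 10.1716;  v_1 ≈ (0.3827, 0.9239)


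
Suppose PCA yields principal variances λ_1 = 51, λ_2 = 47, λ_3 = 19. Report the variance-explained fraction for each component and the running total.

Step 1 — total variance = trace(Sigma) = Σ λ_i = 51 + 47 + 19 = 117.

Step 2 — fraction explained by component i = λ_i / Σ λ:
  PC1: 51/117 = 0.4359
  PC2: 47/117 = 0.4017
  PC3: 19/117 = 0.1624

Step 3 — cumulative fraction after k components = (λ_1 + ... + λ_k) / Σ λ:
  k = 1: 51/117 = 0.4359
  k = 2: (51 + 47)/117 = 98/117 = 0.8376
  k = 3: (51 + 47 + 19)/117 = 117/117 = 1

Summary (fraction, with percent):

explained: PC1 0.4359 (43.59%), PC2 0.4017 (40.17%), PC3 0.1624 (16.24%);  cumulative: 0.4359, 0.8376, 1
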